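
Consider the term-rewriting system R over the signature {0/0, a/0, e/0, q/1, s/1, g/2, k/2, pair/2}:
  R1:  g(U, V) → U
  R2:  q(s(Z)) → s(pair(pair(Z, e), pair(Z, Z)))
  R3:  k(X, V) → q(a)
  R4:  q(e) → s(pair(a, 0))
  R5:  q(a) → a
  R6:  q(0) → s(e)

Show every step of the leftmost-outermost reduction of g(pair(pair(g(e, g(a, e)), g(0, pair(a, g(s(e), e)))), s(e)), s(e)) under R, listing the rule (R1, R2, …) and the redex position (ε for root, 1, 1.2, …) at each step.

pair(pair(e, 0), s(e))

1. g(pair(pair(g(e, g(a, e)), g(0, pair(a, g(s(e), e)))), s(e)), s(e))  →  pair(pair(g(e, g(a, e)), g(0, pair(a, g(s(e), e)))), s(e))   [R1 at ε]
2. pair(pair(g(e, g(a, e)), g(0, pair(a, g(s(e), e)))), s(e))  →  pair(pair(e, g(0, pair(a, g(s(e), e)))), s(e))   [R1 at 1.1]
3. pair(pair(e, g(0, pair(a, g(s(e), e)))), s(e))  →  pair(pair(e, 0), s(e))   [R1 at 1.2]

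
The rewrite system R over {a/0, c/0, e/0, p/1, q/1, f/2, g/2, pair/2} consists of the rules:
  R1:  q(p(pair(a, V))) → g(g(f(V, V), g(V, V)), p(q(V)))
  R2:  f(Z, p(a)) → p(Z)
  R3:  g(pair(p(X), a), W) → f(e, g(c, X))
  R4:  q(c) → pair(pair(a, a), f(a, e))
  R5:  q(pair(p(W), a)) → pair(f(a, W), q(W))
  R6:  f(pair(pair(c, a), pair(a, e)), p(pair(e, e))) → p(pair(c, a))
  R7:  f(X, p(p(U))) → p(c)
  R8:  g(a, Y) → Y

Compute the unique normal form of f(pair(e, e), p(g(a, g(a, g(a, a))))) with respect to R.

1. f(pair(e, e), p(g(a, g(a, g(a, a)))))  →  f(pair(e, e), p(g(a, g(a, a))))   [R8 at 2.1]
2. f(pair(e, e), p(g(a, g(a, a))))  →  f(pair(e, e), p(g(a, a)))   [R8 at 2.1]
3. f(pair(e, e), p(g(a, a)))  →  f(pair(e, e), p(a))   [R8 at 2.1]
4. f(pair(e, e), p(a))  →  p(pair(e, e))   [R2 at ε]

p(pair(e, e))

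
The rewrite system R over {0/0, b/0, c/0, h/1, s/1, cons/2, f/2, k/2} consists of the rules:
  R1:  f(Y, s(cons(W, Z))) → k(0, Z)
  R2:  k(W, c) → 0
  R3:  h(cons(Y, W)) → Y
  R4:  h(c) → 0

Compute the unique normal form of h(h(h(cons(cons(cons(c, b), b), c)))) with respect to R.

1. h(h(h(cons(cons(cons(c, b), b), c))))  →  h(h(cons(cons(c, b), b)))   [R3 at 1.1]
2. h(h(cons(cons(c, b), b)))  →  h(cons(c, b))   [R3 at 1]
3. h(cons(c, b))  →  c   [R3 at ε]

c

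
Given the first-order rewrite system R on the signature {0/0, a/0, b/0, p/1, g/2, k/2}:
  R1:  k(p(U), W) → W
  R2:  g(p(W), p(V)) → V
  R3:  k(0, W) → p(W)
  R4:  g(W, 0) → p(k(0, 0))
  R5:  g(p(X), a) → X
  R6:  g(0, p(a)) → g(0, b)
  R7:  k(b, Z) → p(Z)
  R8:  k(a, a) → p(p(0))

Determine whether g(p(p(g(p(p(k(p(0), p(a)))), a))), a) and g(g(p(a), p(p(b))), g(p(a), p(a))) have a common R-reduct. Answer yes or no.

no — NF(t₁) = p(p(p(a))), NF(t₂) = b

Reduce t₁ = g(p(p(g(p(p(k(p(0), p(a)))), a))), a):
1. g(p(p(g(p(p(k(p(0), p(a)))), a))), a)  →  p(g(p(p(k(p(0), p(a)))), a))   [R5 at ε]
2. p(g(p(p(k(p(0), p(a)))), a))  →  p(p(k(p(0), p(a))))   [R5 at 1]
3. p(p(k(p(0), p(a))))  →  p(p(p(a)))   [R1 at 1.1]

Reduce t₂ = g(g(p(a), p(p(b))), g(p(a), p(a))):
1. g(g(p(a), p(p(b))), g(p(a), p(a)))  →  g(p(b), g(p(a), p(a)))   [R2 at 1]
2. g(p(b), g(p(a), p(a)))  →  g(p(b), a)   [R2 at 2]
3. g(p(b), a)  →  b   [R5 at ε]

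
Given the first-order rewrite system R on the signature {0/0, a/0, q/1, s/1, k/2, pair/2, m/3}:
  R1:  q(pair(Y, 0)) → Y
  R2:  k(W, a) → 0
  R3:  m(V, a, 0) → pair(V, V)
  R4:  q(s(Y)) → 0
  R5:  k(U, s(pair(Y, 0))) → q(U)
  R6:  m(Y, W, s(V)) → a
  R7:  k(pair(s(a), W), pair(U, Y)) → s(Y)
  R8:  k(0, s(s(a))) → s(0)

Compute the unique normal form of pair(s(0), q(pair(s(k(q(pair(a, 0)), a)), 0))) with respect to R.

pair(s(0), s(0))

1. pair(s(0), q(pair(s(k(q(pair(a, 0)), a)), 0)))  →  pair(s(0), s(k(q(pair(a, 0)), a)))   [R1 at 2]
2. pair(s(0), s(k(q(pair(a, 0)), a)))  →  pair(s(0), s(0))   [R2 at 2.1]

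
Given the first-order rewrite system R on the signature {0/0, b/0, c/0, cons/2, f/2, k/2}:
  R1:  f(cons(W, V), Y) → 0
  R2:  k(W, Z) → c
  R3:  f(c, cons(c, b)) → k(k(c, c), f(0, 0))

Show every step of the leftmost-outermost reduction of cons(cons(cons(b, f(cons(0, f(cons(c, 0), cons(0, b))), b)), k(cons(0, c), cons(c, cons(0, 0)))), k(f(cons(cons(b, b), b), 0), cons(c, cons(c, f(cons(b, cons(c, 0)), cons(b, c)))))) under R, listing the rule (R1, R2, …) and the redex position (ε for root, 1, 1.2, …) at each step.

1. cons(cons(cons(b, f(cons(0, f(cons(c, 0), cons(0, b))), b)), k(cons(0, c), cons(c, cons(0, 0)))), k(f(cons(cons(b, b), b), 0), cons(c, cons(c, f(cons(b, cons(c, 0)), cons(b, c))))))  →  cons(cons(cons(b, 0), k(cons(0, c), cons(c, cons(0, 0)))), k(f(cons(cons(b, b), b), 0), cons(c, cons(c, f(cons(b, cons(c, 0)), cons(b, c))))))   [R1 at 1.1.2]
2. cons(cons(cons(b, 0), k(cons(0, c), cons(c, cons(0, 0)))), k(f(cons(cons(b, b), b), 0), cons(c, cons(c, f(cons(b, cons(c, 0)), cons(b, c))))))  →  cons(cons(cons(b, 0), c), k(f(cons(cons(b, b), b), 0), cons(c, cons(c, f(cons(b, cons(c, 0)), cons(b, c))))))   [R2 at 1.2]
3. cons(cons(cons(b, 0), c), k(f(cons(cons(b, b), b), 0), cons(c, cons(c, f(cons(b, cons(c, 0)), cons(b, c))))))  →  cons(cons(cons(b, 0), c), c)   [R2 at 2]

cons(cons(cons(b, 0), c), c)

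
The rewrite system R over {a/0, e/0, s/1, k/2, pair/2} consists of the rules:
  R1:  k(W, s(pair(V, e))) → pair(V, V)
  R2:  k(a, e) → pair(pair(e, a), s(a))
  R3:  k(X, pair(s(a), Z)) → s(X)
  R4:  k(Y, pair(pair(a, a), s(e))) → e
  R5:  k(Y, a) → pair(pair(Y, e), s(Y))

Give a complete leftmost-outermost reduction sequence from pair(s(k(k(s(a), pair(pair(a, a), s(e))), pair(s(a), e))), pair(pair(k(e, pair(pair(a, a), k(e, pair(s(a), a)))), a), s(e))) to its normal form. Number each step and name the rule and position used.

pair(s(s(e)), pair(pair(e, a), s(e)))

1. pair(s(k(k(s(a), pair(pair(a, a), s(e))), pair(s(a), e))), pair(pair(k(e, pair(pair(a, a), k(e, pair(s(a), a)))), a), s(e)))  →  pair(s(s(k(s(a), pair(pair(a, a), s(e))))), pair(pair(k(e, pair(pair(a, a), k(e, pair(s(a), a)))), a), s(e)))   [R3 at 1.1]
2. pair(s(s(k(s(a), pair(pair(a, a), s(e))))), pair(pair(k(e, pair(pair(a, a), k(e, pair(s(a), a)))), a), s(e)))  →  pair(s(s(e)), pair(pair(k(e, pair(pair(a, a), k(e, pair(s(a), a)))), a), s(e)))   [R4 at 1.1.1]
3. pair(s(s(e)), pair(pair(k(e, pair(pair(a, a), k(e, pair(s(a), a)))), a), s(e)))  →  pair(s(s(e)), pair(pair(k(e, pair(pair(a, a), s(e))), a), s(e)))   [R3 at 2.1.1.2.2]
4. pair(s(s(e)), pair(pair(k(e, pair(pair(a, a), s(e))), a), s(e)))  →  pair(s(s(e)), pair(pair(e, a), s(e)))   [R4 at 2.1.1]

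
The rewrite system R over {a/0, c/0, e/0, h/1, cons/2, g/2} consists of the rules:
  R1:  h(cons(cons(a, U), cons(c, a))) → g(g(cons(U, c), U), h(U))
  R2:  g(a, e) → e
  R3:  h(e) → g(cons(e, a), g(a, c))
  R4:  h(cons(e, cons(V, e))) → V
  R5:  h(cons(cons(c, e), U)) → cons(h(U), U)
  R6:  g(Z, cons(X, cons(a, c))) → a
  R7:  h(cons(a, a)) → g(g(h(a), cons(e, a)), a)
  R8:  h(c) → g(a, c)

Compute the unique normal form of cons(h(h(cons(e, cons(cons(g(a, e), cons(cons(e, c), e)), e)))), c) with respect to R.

cons(cons(e, c), c)

1. cons(h(h(cons(e, cons(cons(g(a, e), cons(cons(e, c), e)), e)))), c)  →  cons(h(cons(g(a, e), cons(cons(e, c), e))), c)   [R4 at 1.1]
2. cons(h(cons(g(a, e), cons(cons(e, c), e))), c)  →  cons(h(cons(e, cons(cons(e, c), e))), c)   [R2 at 1.1.1]
3. cons(h(cons(e, cons(cons(e, c), e))), c)  →  cons(cons(e, c), c)   [R4 at 1]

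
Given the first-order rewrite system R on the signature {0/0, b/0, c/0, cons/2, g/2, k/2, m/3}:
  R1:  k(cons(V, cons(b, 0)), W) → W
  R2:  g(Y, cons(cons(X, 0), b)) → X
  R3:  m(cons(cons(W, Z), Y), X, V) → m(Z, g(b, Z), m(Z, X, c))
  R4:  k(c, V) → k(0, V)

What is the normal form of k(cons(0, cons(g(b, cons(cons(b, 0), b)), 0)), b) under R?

1. k(cons(0, cons(g(b, cons(cons(b, 0), b)), 0)), b)  →  k(cons(0, cons(b, 0)), b)   [R2 at 1.2.1]
2. k(cons(0, cons(b, 0)), b)  →  b   [R1 at ε]

b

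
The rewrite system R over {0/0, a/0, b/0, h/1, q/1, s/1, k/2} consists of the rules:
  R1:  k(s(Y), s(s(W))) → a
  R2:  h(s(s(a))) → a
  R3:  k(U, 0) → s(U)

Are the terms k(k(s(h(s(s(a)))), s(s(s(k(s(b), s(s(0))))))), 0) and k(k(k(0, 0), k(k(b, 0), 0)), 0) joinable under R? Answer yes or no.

Reduce t₁ = k(k(s(h(s(s(a)))), s(s(s(k(s(b), s(s(0))))))), 0):
1. k(k(s(h(s(s(a)))), s(s(s(k(s(b), s(s(0))))))), 0)  →  s(k(s(h(s(s(a)))), s(s(s(k(s(b), s(s(0))))))))   [R3 at ε]
2. s(k(s(h(s(s(a)))), s(s(s(k(s(b), s(s(0))))))))  →  s(a)   [R1 at 1]

Reduce t₂ = k(k(k(0, 0), k(k(b, 0), 0)), 0):
1. k(k(k(0, 0), k(k(b, 0), 0)), 0)  →  s(k(k(0, 0), k(k(b, 0), 0)))   [R3 at ε]
2. s(k(k(0, 0), k(k(b, 0), 0)))  →  s(k(s(0), k(k(b, 0), 0)))   [R3 at 1.1]
3. s(k(s(0), k(k(b, 0), 0)))  →  s(k(s(0), s(k(b, 0))))   [R3 at 1.2]
4. s(k(s(0), s(k(b, 0))))  →  s(k(s(0), s(s(b))))   [R3 at 1.2.1]
5. s(k(s(0), s(s(b))))  →  s(a)   [R1 at 1]

yes — NF(t₁) = s(a), NF(t₂) = s(a)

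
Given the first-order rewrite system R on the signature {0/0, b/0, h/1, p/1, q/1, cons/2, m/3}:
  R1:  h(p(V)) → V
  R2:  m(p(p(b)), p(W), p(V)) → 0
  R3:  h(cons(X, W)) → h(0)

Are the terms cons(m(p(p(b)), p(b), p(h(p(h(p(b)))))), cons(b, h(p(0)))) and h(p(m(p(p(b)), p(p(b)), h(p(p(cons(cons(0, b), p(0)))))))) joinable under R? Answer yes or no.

Reduce t₁ = cons(m(p(p(b)), p(b), p(h(p(h(p(b)))))), cons(b, h(p(0)))):
1. cons(m(p(p(b)), p(b), p(h(p(h(p(b)))))), cons(b, h(p(0))))  →  cons(0, cons(b, h(p(0))))   [R2 at 1]
2. cons(0, cons(b, h(p(0))))  →  cons(0, cons(b, 0))   [R1 at 2.2]

Reduce t₂ = h(p(m(p(p(b)), p(p(b)), h(p(p(cons(cons(0, b), p(0)))))))):
1. h(p(m(p(p(b)), p(p(b)), h(p(p(cons(cons(0, b), p(0))))))))  →  m(p(p(b)), p(p(b)), h(p(p(cons(cons(0, b), p(0))))))   [R1 at ε]
2. m(p(p(b)), p(p(b)), h(p(p(cons(cons(0, b), p(0))))))  →  m(p(p(b)), p(p(b)), p(cons(cons(0, b), p(0))))   [R1 at 3]
3. m(p(p(b)), p(p(b)), p(cons(cons(0, b), p(0))))  →  0   [R2 at ε]

no — NF(t₁) = cons(0, cons(b, 0)), NF(t₂) = 0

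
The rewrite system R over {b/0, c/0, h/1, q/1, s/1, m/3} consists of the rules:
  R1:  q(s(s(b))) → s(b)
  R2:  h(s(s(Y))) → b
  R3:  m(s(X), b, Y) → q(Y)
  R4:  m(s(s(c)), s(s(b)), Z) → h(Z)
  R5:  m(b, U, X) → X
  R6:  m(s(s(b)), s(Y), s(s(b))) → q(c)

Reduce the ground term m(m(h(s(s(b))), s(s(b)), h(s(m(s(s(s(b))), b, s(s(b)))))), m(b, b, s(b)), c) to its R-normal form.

1. m(m(h(s(s(b))), s(s(b)), h(s(m(s(s(s(b))), b, s(s(b)))))), m(b, b, s(b)), c)  →  m(m(b, s(s(b)), h(s(m(s(s(s(b))), b, s(s(b)))))), m(b, b, s(b)), c)   [R2 at 1.1]
2. m(m(b, s(s(b)), h(s(m(s(s(s(b))), b, s(s(b)))))), m(b, b, s(b)), c)  →  m(h(s(m(s(s(s(b))), b, s(s(b))))), m(b, b, s(b)), c)   [R5 at 1]
3. m(h(s(m(s(s(s(b))), b, s(s(b))))), m(b, b, s(b)), c)  →  m(h(s(q(s(s(b))))), m(b, b, s(b)), c)   [R3 at 1.1.1]
4. m(h(s(q(s(s(b))))), m(b, b, s(b)), c)  →  m(h(s(s(b))), m(b, b, s(b)), c)   [R1 at 1.1.1]
5. m(h(s(s(b))), m(b, b, s(b)), c)  →  m(b, m(b, b, s(b)), c)   [R2 at 1]
6. m(b, m(b, b, s(b)), c)  →  c   [R5 at ε]

c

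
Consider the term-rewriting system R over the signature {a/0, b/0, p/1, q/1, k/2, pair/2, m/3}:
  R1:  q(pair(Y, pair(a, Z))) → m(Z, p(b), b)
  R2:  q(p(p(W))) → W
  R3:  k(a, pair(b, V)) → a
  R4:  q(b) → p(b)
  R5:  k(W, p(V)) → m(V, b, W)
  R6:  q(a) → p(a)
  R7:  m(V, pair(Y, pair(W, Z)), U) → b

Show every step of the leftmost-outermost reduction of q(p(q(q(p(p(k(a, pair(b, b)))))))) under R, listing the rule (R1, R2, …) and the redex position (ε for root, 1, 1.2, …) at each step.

1. q(p(q(q(p(p(k(a, pair(b, b))))))))  →  q(p(q(k(a, pair(b, b)))))   [R2 at 1.1.1]
2. q(p(q(k(a, pair(b, b)))))  →  q(p(q(a)))   [R3 at 1.1.1]
3. q(p(q(a)))  →  q(p(p(a)))   [R6 at 1.1]
4. q(p(p(a)))  →  a   [R2 at ε]

a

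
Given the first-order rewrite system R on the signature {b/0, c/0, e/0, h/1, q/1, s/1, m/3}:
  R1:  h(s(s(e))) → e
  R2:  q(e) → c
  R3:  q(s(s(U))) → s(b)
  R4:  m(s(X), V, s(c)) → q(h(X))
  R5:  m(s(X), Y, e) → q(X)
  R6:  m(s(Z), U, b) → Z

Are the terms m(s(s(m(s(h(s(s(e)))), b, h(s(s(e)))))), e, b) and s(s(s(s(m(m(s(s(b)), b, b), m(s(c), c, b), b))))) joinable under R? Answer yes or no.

Reduce t₁ = m(s(s(m(s(h(s(s(e)))), b, h(s(s(e)))))), e, b):
1. m(s(s(m(s(h(s(s(e)))), b, h(s(s(e)))))), e, b)  →  s(m(s(h(s(s(e)))), b, h(s(s(e)))))   [R6 at ε]
2. s(m(s(h(s(s(e)))), b, h(s(s(e)))))  →  s(m(s(e), b, h(s(s(e)))))   [R1 at 1.1.1]
3. s(m(s(e), b, h(s(s(e)))))  →  s(m(s(e), b, e))   [R1 at 1.3]
4. s(m(s(e), b, e))  →  s(q(e))   [R5 at 1]
5. s(q(e))  →  s(c)   [R2 at 1]

Reduce t₂ = s(s(s(s(m(m(s(s(b)), b, b), m(s(c), c, b), b))))):
1. s(s(s(s(m(m(s(s(b)), b, b), m(s(c), c, b), b)))))  →  s(s(s(s(m(s(b), m(s(c), c, b), b)))))   [R6 at 1.1.1.1.1]
2. s(s(s(s(m(s(b), m(s(c), c, b), b)))))  →  s(s(s(s(b))))   [R6 at 1.1.1.1]

no — NF(t₁) = s(c), NF(t₂) = s(s(s(s(b))))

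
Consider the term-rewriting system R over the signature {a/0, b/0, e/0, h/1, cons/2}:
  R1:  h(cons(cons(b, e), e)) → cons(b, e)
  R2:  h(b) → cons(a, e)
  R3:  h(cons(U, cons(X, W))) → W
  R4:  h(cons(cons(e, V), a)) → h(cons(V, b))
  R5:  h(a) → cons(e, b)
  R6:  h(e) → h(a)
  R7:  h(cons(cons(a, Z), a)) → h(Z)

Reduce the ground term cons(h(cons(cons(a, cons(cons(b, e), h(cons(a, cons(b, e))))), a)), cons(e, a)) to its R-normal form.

cons(cons(b, e), cons(e, a))

1. cons(h(cons(cons(a, cons(cons(b, e), h(cons(a, cons(b, e))))), a)), cons(e, a))  →  cons(h(cons(cons(b, e), h(cons(a, cons(b, e))))), cons(e, a))   [R7 at 1]
2. cons(h(cons(cons(b, e), h(cons(a, cons(b, e))))), cons(e, a))  →  cons(h(cons(cons(b, e), e)), cons(e, a))   [R3 at 1.1.2]
3. cons(h(cons(cons(b, e), e)), cons(e, a))  →  cons(cons(b, e), cons(e, a))   [R1 at 1]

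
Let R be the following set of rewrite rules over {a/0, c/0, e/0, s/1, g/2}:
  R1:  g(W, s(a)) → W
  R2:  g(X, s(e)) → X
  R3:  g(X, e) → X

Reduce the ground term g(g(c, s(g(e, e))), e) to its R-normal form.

c

1. g(g(c, s(g(e, e))), e)  →  g(c, s(g(e, e)))   [R3 at ε]
2. g(c, s(g(e, e)))  →  g(c, s(e))   [R3 at 2.1]
3. g(c, s(e))  →  c   [R2 at ε]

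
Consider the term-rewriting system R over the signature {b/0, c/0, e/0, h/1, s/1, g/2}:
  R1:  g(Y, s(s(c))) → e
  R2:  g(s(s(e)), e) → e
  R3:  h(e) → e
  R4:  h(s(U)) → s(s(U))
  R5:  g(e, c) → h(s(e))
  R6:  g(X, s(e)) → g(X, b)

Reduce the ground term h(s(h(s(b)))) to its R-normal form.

s(s(s(s(b))))

1. h(s(h(s(b))))  →  s(s(h(s(b))))   [R4 at ε]
2. s(s(h(s(b))))  →  s(s(s(s(b))))   [R4 at 1.1]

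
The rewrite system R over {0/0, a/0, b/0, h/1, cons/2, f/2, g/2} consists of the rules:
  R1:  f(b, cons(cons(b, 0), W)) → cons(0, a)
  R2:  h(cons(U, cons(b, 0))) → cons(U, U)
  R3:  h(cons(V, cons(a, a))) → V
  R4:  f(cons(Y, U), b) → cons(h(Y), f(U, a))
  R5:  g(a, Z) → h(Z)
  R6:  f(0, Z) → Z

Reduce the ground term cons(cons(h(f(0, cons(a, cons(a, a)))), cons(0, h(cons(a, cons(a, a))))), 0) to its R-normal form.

cons(cons(a, cons(0, a)), 0)

1. cons(cons(h(f(0, cons(a, cons(a, a)))), cons(0, h(cons(a, cons(a, a))))), 0)  →  cons(cons(h(cons(a, cons(a, a))), cons(0, h(cons(a, cons(a, a))))), 0)   [R6 at 1.1.1]
2. cons(cons(h(cons(a, cons(a, a))), cons(0, h(cons(a, cons(a, a))))), 0)  →  cons(cons(a, cons(0, h(cons(a, cons(a, a))))), 0)   [R3 at 1.1]
3. cons(cons(a, cons(0, h(cons(a, cons(a, a))))), 0)  →  cons(cons(a, cons(0, a)), 0)   [R3 at 1.2.2]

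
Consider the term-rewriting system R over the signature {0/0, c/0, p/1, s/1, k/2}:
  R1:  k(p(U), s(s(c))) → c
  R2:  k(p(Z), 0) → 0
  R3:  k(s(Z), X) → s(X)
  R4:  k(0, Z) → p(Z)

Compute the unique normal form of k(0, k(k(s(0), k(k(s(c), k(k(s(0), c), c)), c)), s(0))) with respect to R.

p(s(s(0)))

1. k(0, k(k(s(0), k(k(s(c), k(k(s(0), c), c)), c)), s(0)))  →  p(k(k(s(0), k(k(s(c), k(k(s(0), c), c)), c)), s(0)))   [R4 at ε]
2. p(k(k(s(0), k(k(s(c), k(k(s(0), c), c)), c)), s(0)))  →  p(k(s(k(k(s(c), k(k(s(0), c), c)), c)), s(0)))   [R3 at 1.1]
3. p(k(s(k(k(s(c), k(k(s(0), c), c)), c)), s(0)))  →  p(s(s(0)))   [R3 at 1]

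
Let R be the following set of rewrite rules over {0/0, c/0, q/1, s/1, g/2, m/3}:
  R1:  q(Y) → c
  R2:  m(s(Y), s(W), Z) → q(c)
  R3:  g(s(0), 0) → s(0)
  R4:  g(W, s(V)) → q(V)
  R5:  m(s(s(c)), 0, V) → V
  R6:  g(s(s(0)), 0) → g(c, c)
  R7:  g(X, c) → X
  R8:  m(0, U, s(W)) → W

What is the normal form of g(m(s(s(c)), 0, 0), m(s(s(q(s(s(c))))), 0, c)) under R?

1. g(m(s(s(c)), 0, 0), m(s(s(q(s(s(c))))), 0, c))  →  g(0, m(s(s(q(s(s(c))))), 0, c))   [R5 at 1]
2. g(0, m(s(s(q(s(s(c))))), 0, c))  →  g(0, m(s(s(c)), 0, c))   [R1 at 2.1.1.1]
3. g(0, m(s(s(c)), 0, c))  →  g(0, c)   [R5 at 2]
4. g(0, c)  →  0   [R7 at ε]

0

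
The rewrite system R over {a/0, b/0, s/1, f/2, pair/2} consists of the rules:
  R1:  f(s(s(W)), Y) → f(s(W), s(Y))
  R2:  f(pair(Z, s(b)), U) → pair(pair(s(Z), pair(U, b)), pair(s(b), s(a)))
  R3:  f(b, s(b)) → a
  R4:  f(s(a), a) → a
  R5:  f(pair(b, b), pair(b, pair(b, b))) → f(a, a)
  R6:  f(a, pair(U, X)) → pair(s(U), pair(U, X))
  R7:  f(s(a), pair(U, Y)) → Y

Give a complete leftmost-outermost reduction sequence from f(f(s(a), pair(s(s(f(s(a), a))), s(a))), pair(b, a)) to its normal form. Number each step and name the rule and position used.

a

1. f(f(s(a), pair(s(s(f(s(a), a))), s(a))), pair(b, a))  →  f(s(a), pair(b, a))   [R7 at 1]
2. f(s(a), pair(b, a))  →  a   [R7 at ε]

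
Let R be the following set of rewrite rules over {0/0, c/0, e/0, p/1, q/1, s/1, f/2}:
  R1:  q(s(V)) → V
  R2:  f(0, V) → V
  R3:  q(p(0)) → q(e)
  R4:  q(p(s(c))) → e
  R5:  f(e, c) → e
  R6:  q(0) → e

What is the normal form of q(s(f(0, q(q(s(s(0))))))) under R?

1. q(s(f(0, q(q(s(s(0)))))))  →  f(0, q(q(s(s(0)))))   [R1 at ε]
2. f(0, q(q(s(s(0)))))  →  q(q(s(s(0))))   [R2 at ε]
3. q(q(s(s(0))))  →  q(s(0))   [R1 at 1]
4. q(s(0))  →  0   [R1 at ε]

0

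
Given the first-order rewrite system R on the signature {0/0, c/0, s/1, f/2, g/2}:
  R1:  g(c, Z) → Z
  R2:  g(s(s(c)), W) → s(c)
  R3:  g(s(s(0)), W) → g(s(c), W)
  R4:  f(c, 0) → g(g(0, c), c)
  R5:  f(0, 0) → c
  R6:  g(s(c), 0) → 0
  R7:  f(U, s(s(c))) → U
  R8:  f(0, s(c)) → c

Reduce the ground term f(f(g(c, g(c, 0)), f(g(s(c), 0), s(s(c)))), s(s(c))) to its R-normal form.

1. f(f(g(c, g(c, 0)), f(g(s(c), 0), s(s(c)))), s(s(c)))  →  f(g(c, g(c, 0)), f(g(s(c), 0), s(s(c))))   [R7 at ε]
2. f(g(c, g(c, 0)), f(g(s(c), 0), s(s(c))))  →  f(g(c, 0), f(g(s(c), 0), s(s(c))))   [R1 at 1]
3. f(g(c, 0), f(g(s(c), 0), s(s(c))))  →  f(0, f(g(s(c), 0), s(s(c))))   [R1 at 1]
4. f(0, f(g(s(c), 0), s(s(c))))  →  f(0, g(s(c), 0))   [R7 at 2]
5. f(0, g(s(c), 0))  →  f(0, 0)   [R6 at 2]
6. f(0, 0)  →  c   [R5 at ε]

c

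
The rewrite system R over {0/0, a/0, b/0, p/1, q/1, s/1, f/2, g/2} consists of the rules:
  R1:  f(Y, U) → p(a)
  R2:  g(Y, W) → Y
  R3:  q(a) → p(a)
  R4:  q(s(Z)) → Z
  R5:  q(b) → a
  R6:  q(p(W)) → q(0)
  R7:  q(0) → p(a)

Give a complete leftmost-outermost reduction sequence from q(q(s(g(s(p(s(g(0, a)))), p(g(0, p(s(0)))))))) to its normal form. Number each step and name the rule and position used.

1. q(q(s(g(s(p(s(g(0, a)))), p(g(0, p(s(0))))))))  →  q(g(s(p(s(g(0, a)))), p(g(0, p(s(0))))))   [R4 at 1]
2. q(g(s(p(s(g(0, a)))), p(g(0, p(s(0))))))  →  q(s(p(s(g(0, a)))))   [R2 at 1]
3. q(s(p(s(g(0, a)))))  →  p(s(g(0, a)))   [R4 at ε]
4. p(s(g(0, a)))  →  p(s(0))   [R2 at 1.1]

p(s(0))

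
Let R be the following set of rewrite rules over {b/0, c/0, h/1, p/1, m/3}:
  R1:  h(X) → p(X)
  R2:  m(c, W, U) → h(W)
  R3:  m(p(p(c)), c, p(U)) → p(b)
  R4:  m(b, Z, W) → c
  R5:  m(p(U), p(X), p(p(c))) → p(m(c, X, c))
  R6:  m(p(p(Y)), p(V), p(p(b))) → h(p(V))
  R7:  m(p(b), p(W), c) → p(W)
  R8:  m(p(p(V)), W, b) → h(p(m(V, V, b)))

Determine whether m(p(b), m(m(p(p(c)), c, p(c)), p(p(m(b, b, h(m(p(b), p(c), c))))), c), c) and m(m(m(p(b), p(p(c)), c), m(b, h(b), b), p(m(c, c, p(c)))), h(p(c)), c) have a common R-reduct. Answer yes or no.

yes — NF(t₁) = p(p(c)), NF(t₂) = p(p(c))

Reduce t₁ = m(p(b), m(m(p(p(c)), c, p(c)), p(p(m(b, b, h(m(p(b), p(c), c))))), c), c):
1. m(p(b), m(m(p(p(c)), c, p(c)), p(p(m(b, b, h(m(p(b), p(c), c))))), c), c)  →  m(p(b), m(p(b), p(p(m(b, b, h(m(p(b), p(c), c))))), c), c)   [R3 at 2.1]
2. m(p(b), m(p(b), p(p(m(b, b, h(m(p(b), p(c), c))))), c), c)  →  m(p(b), p(p(m(b, b, h(m(p(b), p(c), c))))), c)   [R7 at 2]
3. m(p(b), p(p(m(b, b, h(m(p(b), p(c), c))))), c)  →  p(p(m(b, b, h(m(p(b), p(c), c)))))   [R7 at ε]
4. p(p(m(b, b, h(m(p(b), p(c), c)))))  →  p(p(c))   [R4 at 1.1]

Reduce t₂ = m(m(m(p(b), p(p(c)), c), m(b, h(b), b), p(m(c, c, p(c)))), h(p(c)), c):
1. m(m(m(p(b), p(p(c)), c), m(b, h(b), b), p(m(c, c, p(c)))), h(p(c)), c)  →  m(m(p(p(c)), m(b, h(b), b), p(m(c, c, p(c)))), h(p(c)), c)   [R7 at 1.1]
2. m(m(p(p(c)), m(b, h(b), b), p(m(c, c, p(c)))), h(p(c)), c)  →  m(m(p(p(c)), c, p(m(c, c, p(c)))), h(p(c)), c)   [R4 at 1.2]
3. m(m(p(p(c)), c, p(m(c, c, p(c)))), h(p(c)), c)  →  m(p(b), h(p(c)), c)   [R3 at 1]
4. m(p(b), h(p(c)), c)  →  m(p(b), p(p(c)), c)   [R1 at 2]
5. m(p(b), p(p(c)), c)  →  p(p(c))   [R7 at ε]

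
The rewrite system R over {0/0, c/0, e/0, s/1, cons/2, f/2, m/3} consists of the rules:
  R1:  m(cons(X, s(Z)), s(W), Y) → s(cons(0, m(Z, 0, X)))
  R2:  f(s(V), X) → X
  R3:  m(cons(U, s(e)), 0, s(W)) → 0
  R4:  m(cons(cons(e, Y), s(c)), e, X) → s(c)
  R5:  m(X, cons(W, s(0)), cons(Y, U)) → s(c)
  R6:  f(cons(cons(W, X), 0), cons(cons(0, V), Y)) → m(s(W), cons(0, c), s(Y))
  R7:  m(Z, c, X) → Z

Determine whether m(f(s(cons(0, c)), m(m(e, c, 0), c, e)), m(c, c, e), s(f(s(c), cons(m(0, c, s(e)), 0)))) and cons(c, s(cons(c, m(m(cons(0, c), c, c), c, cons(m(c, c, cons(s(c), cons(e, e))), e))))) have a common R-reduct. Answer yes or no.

no — NF(t₁) = e, NF(t₂) = cons(c, s(cons(c, cons(0, c))))

Reduce t₁ = m(f(s(cons(0, c)), m(m(e, c, 0), c, e)), m(c, c, e), s(f(s(c), cons(m(0, c, s(e)), 0)))):
1. m(f(s(cons(0, c)), m(m(e, c, 0), c, e)), m(c, c, e), s(f(s(c), cons(m(0, c, s(e)), 0))))  →  m(m(m(e, c, 0), c, e), m(c, c, e), s(f(s(c), cons(m(0, c, s(e)), 0))))   [R2 at 1]
2. m(m(m(e, c, 0), c, e), m(c, c, e), s(f(s(c), cons(m(0, c, s(e)), 0))))  →  m(m(e, c, 0), m(c, c, e), s(f(s(c), cons(m(0, c, s(e)), 0))))   [R7 at 1]
3. m(m(e, c, 0), m(c, c, e), s(f(s(c), cons(m(0, c, s(e)), 0))))  →  m(e, m(c, c, e), s(f(s(c), cons(m(0, c, s(e)), 0))))   [R7 at 1]
4. m(e, m(c, c, e), s(f(s(c), cons(m(0, c, s(e)), 0))))  →  m(e, c, s(f(s(c), cons(m(0, c, s(e)), 0))))   [R7 at 2]
5. m(e, c, s(f(s(c), cons(m(0, c, s(e)), 0))))  →  e   [R7 at ε]

Reduce t₂ = cons(c, s(cons(c, m(m(cons(0, c), c, c), c, cons(m(c, c, cons(s(c), cons(e, e))), e))))):
1. cons(c, s(cons(c, m(m(cons(0, c), c, c), c, cons(m(c, c, cons(s(c), cons(e, e))), e)))))  →  cons(c, s(cons(c, m(cons(0, c), c, c))))   [R7 at 2.1.2]
2. cons(c, s(cons(c, m(cons(0, c), c, c))))  →  cons(c, s(cons(c, cons(0, c))))   [R7 at 2.1.2]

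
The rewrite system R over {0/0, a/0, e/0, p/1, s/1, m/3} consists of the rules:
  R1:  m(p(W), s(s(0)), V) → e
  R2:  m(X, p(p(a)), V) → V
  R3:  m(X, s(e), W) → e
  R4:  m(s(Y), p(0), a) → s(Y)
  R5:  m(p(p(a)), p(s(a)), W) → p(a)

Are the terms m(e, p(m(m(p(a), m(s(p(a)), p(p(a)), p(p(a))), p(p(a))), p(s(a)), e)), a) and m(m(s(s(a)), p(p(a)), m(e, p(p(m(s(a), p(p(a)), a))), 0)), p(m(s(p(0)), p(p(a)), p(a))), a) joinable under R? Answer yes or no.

Reduce t₁ = m(e, p(m(m(p(a), m(s(p(a)), p(p(a)), p(p(a))), p(p(a))), p(s(a)), e)), a):
1. m(e, p(m(m(p(a), m(s(p(a)), p(p(a)), p(p(a))), p(p(a))), p(s(a)), e)), a)  →  m(e, p(m(m(p(a), p(p(a)), p(p(a))), p(s(a)), e)), a)   [R2 at 2.1.1.2]
2. m(e, p(m(m(p(a), p(p(a)), p(p(a))), p(s(a)), e)), a)  →  m(e, p(m(p(p(a)), p(s(a)), e)), a)   [R2 at 2.1.1]
3. m(e, p(m(p(p(a)), p(s(a)), e)), a)  →  m(e, p(p(a)), a)   [R5 at 2.1]
4. m(e, p(p(a)), a)  →  a   [R2 at ε]

Reduce t₂ = m(m(s(s(a)), p(p(a)), m(e, p(p(m(s(a), p(p(a)), a))), 0)), p(m(s(p(0)), p(p(a)), p(a))), a):
1. m(m(s(s(a)), p(p(a)), m(e, p(p(m(s(a), p(p(a)), a))), 0)), p(m(s(p(0)), p(p(a)), p(a))), a)  →  m(m(e, p(p(m(s(a), p(p(a)), a))), 0), p(m(s(p(0)), p(p(a)), p(a))), a)   [R2 at 1]
2. m(m(e, p(p(m(s(a), p(p(a)), a))), 0), p(m(s(p(0)), p(p(a)), p(a))), a)  →  m(m(e, p(p(a)), 0), p(m(s(p(0)), p(p(a)), p(a))), a)   [R2 at 1.2.1.1]
3. m(m(e, p(p(a)), 0), p(m(s(p(0)), p(p(a)), p(a))), a)  →  m(0, p(m(s(p(0)), p(p(a)), p(a))), a)   [R2 at 1]
4. m(0, p(m(s(p(0)), p(p(a)), p(a))), a)  →  m(0, p(p(a)), a)   [R2 at 2.1]
5. m(0, p(p(a)), a)  →  a   [R2 at ε]

yes — NF(t₁) = a, NF(t₂) = a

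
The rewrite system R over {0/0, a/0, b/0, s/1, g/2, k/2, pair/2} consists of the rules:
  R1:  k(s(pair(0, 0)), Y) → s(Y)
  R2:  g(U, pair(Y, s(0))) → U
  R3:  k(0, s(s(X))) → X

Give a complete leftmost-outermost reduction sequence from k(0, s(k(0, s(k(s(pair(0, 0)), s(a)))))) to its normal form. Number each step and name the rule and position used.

1. k(0, s(k(0, s(k(s(pair(0, 0)), s(a))))))  →  k(0, s(k(0, s(s(s(a))))))   [R1 at 2.1.2.1]
2. k(0, s(k(0, s(s(s(a))))))  →  k(0, s(s(a)))   [R3 at 2.1]
3. k(0, s(s(a)))  →  a   [R3 at ε]

a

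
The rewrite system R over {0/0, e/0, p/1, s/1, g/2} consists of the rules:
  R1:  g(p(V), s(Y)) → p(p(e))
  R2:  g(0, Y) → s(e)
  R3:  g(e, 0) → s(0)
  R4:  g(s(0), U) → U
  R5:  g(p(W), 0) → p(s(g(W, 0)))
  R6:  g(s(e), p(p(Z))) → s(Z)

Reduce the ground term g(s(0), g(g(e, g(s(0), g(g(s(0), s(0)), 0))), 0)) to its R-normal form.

0

1. g(s(0), g(g(e, g(s(0), g(g(s(0), s(0)), 0))), 0))  →  g(g(e, g(s(0), g(g(s(0), s(0)), 0))), 0)   [R4 at ε]
2. g(g(e, g(s(0), g(g(s(0), s(0)), 0))), 0)  →  g(g(e, g(g(s(0), s(0)), 0)), 0)   [R4 at 1.2]
3. g(g(e, g(g(s(0), s(0)), 0)), 0)  →  g(g(e, g(s(0), 0)), 0)   [R4 at 1.2.1]
4. g(g(e, g(s(0), 0)), 0)  →  g(g(e, 0), 0)   [R4 at 1.2]
5. g(g(e, 0), 0)  →  g(s(0), 0)   [R3 at 1]
6. g(s(0), 0)  →  0   [R4 at ε]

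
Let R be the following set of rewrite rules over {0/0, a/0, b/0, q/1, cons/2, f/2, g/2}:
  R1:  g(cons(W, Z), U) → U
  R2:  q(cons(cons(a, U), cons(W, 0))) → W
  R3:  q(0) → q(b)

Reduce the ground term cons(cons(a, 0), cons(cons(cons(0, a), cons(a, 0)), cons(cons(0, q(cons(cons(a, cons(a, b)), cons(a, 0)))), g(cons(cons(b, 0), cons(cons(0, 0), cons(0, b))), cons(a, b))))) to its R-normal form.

cons(cons(a, 0), cons(cons(cons(0, a), cons(a, 0)), cons(cons(0, a), cons(a, b))))

1. cons(cons(a, 0), cons(cons(cons(0, a), cons(a, 0)), cons(cons(0, q(cons(cons(a, cons(a, b)), cons(a, 0)))), g(cons(cons(b, 0), cons(cons(0, 0), cons(0, b))), cons(a, b)))))  →  cons(cons(a, 0), cons(cons(cons(0, a), cons(a, 0)), cons(cons(0, a), g(cons(cons(b, 0), cons(cons(0, 0), cons(0, b))), cons(a, b)))))   [R2 at 2.2.1.2]
2. cons(cons(a, 0), cons(cons(cons(0, a), cons(a, 0)), cons(cons(0, a), g(cons(cons(b, 0), cons(cons(0, 0), cons(0, b))), cons(a, b)))))  →  cons(cons(a, 0), cons(cons(cons(0, a), cons(a, 0)), cons(cons(0, a), cons(a, b))))   [R1 at 2.2.2]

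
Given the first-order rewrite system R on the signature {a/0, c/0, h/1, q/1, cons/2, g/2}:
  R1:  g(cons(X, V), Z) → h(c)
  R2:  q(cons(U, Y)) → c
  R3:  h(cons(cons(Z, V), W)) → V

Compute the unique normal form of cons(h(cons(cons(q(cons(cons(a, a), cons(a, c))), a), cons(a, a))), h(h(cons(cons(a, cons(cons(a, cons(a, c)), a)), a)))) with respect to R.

cons(a, cons(a, c))

1. cons(h(cons(cons(q(cons(cons(a, a), cons(a, c))), a), cons(a, a))), h(h(cons(cons(a, cons(cons(a, cons(a, c)), a)), a))))  →  cons(a, h(h(cons(cons(a, cons(cons(a, cons(a, c)), a)), a))))   [R3 at 1]
2. cons(a, h(h(cons(cons(a, cons(cons(a, cons(a, c)), a)), a))))  →  cons(a, h(cons(cons(a, cons(a, c)), a)))   [R3 at 2.1]
3. cons(a, h(cons(cons(a, cons(a, c)), a)))  →  cons(a, cons(a, c))   [R3 at 2]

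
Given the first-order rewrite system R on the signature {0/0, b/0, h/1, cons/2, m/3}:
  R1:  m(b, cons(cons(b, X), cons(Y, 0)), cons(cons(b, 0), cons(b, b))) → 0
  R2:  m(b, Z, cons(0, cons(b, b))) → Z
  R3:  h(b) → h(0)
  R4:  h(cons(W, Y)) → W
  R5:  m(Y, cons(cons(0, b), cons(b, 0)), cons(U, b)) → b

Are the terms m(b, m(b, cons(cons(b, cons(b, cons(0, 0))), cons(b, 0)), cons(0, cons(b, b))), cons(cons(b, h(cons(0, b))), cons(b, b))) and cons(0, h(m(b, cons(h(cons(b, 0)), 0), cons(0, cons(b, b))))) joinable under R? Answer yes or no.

Reduce t₁ = m(b, m(b, cons(cons(b, cons(b, cons(0, 0))), cons(b, 0)), cons(0, cons(b, b))), cons(cons(b, h(cons(0, b))), cons(b, b))):
1. m(b, m(b, cons(cons(b, cons(b, cons(0, 0))), cons(b, 0)), cons(0, cons(b, b))), cons(cons(b, h(cons(0, b))), cons(b, b)))  →  m(b, cons(cons(b, cons(b, cons(0, 0))), cons(b, 0)), cons(cons(b, h(cons(0, b))), cons(b, b)))   [R2 at 2]
2. m(b, cons(cons(b, cons(b, cons(0, 0))), cons(b, 0)), cons(cons(b, h(cons(0, b))), cons(b, b)))  →  m(b, cons(cons(b, cons(b, cons(0, 0))), cons(b, 0)), cons(cons(b, 0), cons(b, b)))   [R4 at 3.1.2]
3. m(b, cons(cons(b, cons(b, cons(0, 0))), cons(b, 0)), cons(cons(b, 0), cons(b, b)))  →  0   [R1 at ε]

Reduce t₂ = cons(0, h(m(b, cons(h(cons(b, 0)), 0), cons(0, cons(b, b))))):
1. cons(0, h(m(b, cons(h(cons(b, 0)), 0), cons(0, cons(b, b)))))  →  cons(0, h(cons(h(cons(b, 0)), 0)))   [R2 at 2.1]
2. cons(0, h(cons(h(cons(b, 0)), 0)))  →  cons(0, h(cons(b, 0)))   [R4 at 2]
3. cons(0, h(cons(b, 0)))  →  cons(0, b)   [R4 at 2]

no — NF(t₁) = 0, NF(t₂) = cons(0, b)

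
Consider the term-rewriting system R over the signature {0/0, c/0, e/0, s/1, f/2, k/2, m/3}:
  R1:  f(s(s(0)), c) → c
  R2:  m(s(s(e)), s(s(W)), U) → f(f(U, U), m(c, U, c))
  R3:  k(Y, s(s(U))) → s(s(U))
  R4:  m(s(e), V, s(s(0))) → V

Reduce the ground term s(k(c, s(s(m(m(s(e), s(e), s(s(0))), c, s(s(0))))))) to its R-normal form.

s(s(s(c)))

1. s(k(c, s(s(m(m(s(e), s(e), s(s(0))), c, s(s(0)))))))  →  s(s(s(m(m(s(e), s(e), s(s(0))), c, s(s(0))))))   [R3 at 1]
2. s(s(s(m(m(s(e), s(e), s(s(0))), c, s(s(0))))))  →  s(s(s(m(s(e), c, s(s(0))))))   [R4 at 1.1.1.1]
3. s(s(s(m(s(e), c, s(s(0))))))  →  s(s(s(c)))   [R4 at 1.1.1]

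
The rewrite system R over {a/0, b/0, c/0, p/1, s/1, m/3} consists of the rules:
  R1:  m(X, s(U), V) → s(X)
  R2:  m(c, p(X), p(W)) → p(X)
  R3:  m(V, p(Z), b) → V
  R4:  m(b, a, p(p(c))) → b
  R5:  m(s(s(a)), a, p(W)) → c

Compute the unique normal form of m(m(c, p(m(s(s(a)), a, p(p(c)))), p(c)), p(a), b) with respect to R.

p(c)

1. m(m(c, p(m(s(s(a)), a, p(p(c)))), p(c)), p(a), b)  →  m(c, p(m(s(s(a)), a, p(p(c)))), p(c))   [R3 at ε]
2. m(c, p(m(s(s(a)), a, p(p(c)))), p(c))  →  p(m(s(s(a)), a, p(p(c))))   [R2 at ε]
3. p(m(s(s(a)), a, p(p(c))))  →  p(c)   [R5 at 1]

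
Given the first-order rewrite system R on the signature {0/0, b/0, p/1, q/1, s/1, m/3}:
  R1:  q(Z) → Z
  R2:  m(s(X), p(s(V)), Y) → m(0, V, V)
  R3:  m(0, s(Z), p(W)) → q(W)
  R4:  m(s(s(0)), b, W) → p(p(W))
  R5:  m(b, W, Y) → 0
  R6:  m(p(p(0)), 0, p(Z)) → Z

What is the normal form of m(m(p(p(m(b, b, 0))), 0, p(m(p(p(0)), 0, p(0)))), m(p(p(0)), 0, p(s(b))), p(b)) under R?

b

1. m(m(p(p(m(b, b, 0))), 0, p(m(p(p(0)), 0, p(0)))), m(p(p(0)), 0, p(s(b))), p(b))  →  m(m(p(p(0)), 0, p(m(p(p(0)), 0, p(0)))), m(p(p(0)), 0, p(s(b))), p(b))   [R5 at 1.1.1.1]
2. m(m(p(p(0)), 0, p(m(p(p(0)), 0, p(0)))), m(p(p(0)), 0, p(s(b))), p(b))  →  m(m(p(p(0)), 0, p(0)), m(p(p(0)), 0, p(s(b))), p(b))   [R6 at 1]
3. m(m(p(p(0)), 0, p(0)), m(p(p(0)), 0, p(s(b))), p(b))  →  m(0, m(p(p(0)), 0, p(s(b))), p(b))   [R6 at 1]
4. m(0, m(p(p(0)), 0, p(s(b))), p(b))  →  m(0, s(b), p(b))   [R6 at 2]
5. m(0, s(b), p(b))  →  q(b)   [R3 at ε]
6. q(b)  →  b   [R1 at ε]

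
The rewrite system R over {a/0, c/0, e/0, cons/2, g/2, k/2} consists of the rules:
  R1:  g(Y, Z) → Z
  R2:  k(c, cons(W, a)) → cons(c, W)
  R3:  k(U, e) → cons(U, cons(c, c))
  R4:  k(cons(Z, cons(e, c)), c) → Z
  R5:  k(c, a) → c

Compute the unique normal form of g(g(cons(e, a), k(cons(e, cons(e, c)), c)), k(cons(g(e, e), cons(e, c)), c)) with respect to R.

1. g(g(cons(e, a), k(cons(e, cons(e, c)), c)), k(cons(g(e, e), cons(e, c)), c))  →  k(cons(g(e, e), cons(e, c)), c)   [R1 at ε]
2. k(cons(g(e, e), cons(e, c)), c)  →  g(e, e)   [R4 at ε]
3. g(e, e)  →  e   [R1 at ε]

e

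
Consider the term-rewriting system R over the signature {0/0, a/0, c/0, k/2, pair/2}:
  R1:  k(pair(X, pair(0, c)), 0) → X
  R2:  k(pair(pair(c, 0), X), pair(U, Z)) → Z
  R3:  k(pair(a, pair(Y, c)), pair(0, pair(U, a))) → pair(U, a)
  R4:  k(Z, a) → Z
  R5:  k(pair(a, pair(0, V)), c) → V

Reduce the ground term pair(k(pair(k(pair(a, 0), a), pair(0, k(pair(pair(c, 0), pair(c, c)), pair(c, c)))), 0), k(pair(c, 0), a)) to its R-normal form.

pair(pair(a, 0), pair(c, 0))

1. pair(k(pair(k(pair(a, 0), a), pair(0, k(pair(pair(c, 0), pair(c, c)), pair(c, c)))), 0), k(pair(c, 0), a))  →  pair(k(pair(pair(a, 0), pair(0, k(pair(pair(c, 0), pair(c, c)), pair(c, c)))), 0), k(pair(c, 0), a))   [R4 at 1.1.1]
2. pair(k(pair(pair(a, 0), pair(0, k(pair(pair(c, 0), pair(c, c)), pair(c, c)))), 0), k(pair(c, 0), a))  →  pair(k(pair(pair(a, 0), pair(0, c)), 0), k(pair(c, 0), a))   [R2 at 1.1.2.2]
3. pair(k(pair(pair(a, 0), pair(0, c)), 0), k(pair(c, 0), a))  →  pair(pair(a, 0), k(pair(c, 0), a))   [R1 at 1]
4. pair(pair(a, 0), k(pair(c, 0), a))  →  pair(pair(a, 0), pair(c, 0))   [R4 at 2]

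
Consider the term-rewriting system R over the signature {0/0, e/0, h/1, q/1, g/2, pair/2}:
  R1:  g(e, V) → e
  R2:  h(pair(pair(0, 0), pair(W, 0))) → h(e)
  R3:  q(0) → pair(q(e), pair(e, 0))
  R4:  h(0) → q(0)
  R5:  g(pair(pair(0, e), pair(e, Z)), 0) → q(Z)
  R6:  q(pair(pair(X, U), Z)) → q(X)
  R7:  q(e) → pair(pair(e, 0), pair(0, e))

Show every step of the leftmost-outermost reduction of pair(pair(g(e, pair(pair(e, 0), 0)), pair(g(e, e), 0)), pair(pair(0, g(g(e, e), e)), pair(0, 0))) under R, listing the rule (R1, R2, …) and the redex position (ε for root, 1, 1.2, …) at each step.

1. pair(pair(g(e, pair(pair(e, 0), 0)), pair(g(e, e), 0)), pair(pair(0, g(g(e, e), e)), pair(0, 0)))  →  pair(pair(e, pair(g(e, e), 0)), pair(pair(0, g(g(e, e), e)), pair(0, 0)))   [R1 at 1.1]
2. pair(pair(e, pair(g(e, e), 0)), pair(pair(0, g(g(e, e), e)), pair(0, 0)))  →  pair(pair(e, pair(e, 0)), pair(pair(0, g(g(e, e), e)), pair(0, 0)))   [R1 at 1.2.1]
3. pair(pair(e, pair(e, 0)), pair(pair(0, g(g(e, e), e)), pair(0, 0)))  →  pair(pair(e, pair(e, 0)), pair(pair(0, g(e, e)), pair(0, 0)))   [R1 at 2.1.2.1]
4. pair(pair(e, pair(e, 0)), pair(pair(0, g(e, e)), pair(0, 0)))  →  pair(pair(e, pair(e, 0)), pair(pair(0, e), pair(0, 0)))   [R1 at 2.1.2]

pair(pair(e, pair(e, 0)), pair(pair(0, e), pair(0, 0)))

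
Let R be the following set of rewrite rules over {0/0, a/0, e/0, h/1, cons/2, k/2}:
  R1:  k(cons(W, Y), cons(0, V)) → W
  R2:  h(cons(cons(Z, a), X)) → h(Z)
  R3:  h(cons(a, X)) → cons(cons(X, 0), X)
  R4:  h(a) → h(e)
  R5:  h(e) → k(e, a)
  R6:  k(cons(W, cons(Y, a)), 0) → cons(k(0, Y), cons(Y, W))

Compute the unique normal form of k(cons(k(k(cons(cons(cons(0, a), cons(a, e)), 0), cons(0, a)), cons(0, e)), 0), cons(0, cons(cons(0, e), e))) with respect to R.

1. k(cons(k(k(cons(cons(cons(0, a), cons(a, e)), 0), cons(0, a)), cons(0, e)), 0), cons(0, cons(cons(0, e), e)))  →  k(k(cons(cons(cons(0, a), cons(a, e)), 0), cons(0, a)), cons(0, e))   [R1 at ε]
2. k(k(cons(cons(cons(0, a), cons(a, e)), 0), cons(0, a)), cons(0, e))  →  k(cons(cons(0, a), cons(a, e)), cons(0, e))   [R1 at 1]
3. k(cons(cons(0, a), cons(a, e)), cons(0, e))  →  cons(0, a)   [R1 at ε]

cons(0, a)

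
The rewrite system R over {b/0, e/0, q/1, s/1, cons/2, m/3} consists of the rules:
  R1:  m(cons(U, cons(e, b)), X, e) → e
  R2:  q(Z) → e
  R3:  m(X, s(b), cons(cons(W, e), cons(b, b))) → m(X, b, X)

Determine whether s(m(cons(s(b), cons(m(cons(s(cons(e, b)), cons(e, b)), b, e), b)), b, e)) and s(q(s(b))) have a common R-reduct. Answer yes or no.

yes — NF(t₁) = s(e), NF(t₂) = s(e)

Reduce t₁ = s(m(cons(s(b), cons(m(cons(s(cons(e, b)), cons(e, b)), b, e), b)), b, e)):
1. s(m(cons(s(b), cons(m(cons(s(cons(e, b)), cons(e, b)), b, e), b)), b, e))  →  s(m(cons(s(b), cons(e, b)), b, e))   [R1 at 1.1.2.1]
2. s(m(cons(s(b), cons(e, b)), b, e))  →  s(e)   [R1 at 1]

Reduce t₂ = s(q(s(b))):
1. s(q(s(b)))  →  s(e)   [R2 at 1]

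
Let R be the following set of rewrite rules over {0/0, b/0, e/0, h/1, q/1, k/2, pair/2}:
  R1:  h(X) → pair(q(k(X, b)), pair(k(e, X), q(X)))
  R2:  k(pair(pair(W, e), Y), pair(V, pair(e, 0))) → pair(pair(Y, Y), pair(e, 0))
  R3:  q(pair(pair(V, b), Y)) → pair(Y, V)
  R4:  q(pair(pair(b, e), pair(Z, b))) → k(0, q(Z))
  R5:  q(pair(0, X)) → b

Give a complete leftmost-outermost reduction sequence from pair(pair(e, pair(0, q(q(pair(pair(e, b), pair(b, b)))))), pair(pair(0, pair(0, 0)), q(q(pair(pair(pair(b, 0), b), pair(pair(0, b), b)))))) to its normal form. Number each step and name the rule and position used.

1. pair(pair(e, pair(0, q(q(pair(pair(e, b), pair(b, b)))))), pair(pair(0, pair(0, 0)), q(q(pair(pair(pair(b, 0), b), pair(pair(0, b), b))))))  →  pair(pair(e, pair(0, q(pair(pair(b, b), e)))), pair(pair(0, pair(0, 0)), q(q(pair(pair(pair(b, 0), b), pair(pair(0, b), b))))))   [R3 at 1.2.2.1]
2. pair(pair(e, pair(0, q(pair(pair(b, b), e)))), pair(pair(0, pair(0, 0)), q(q(pair(pair(pair(b, 0), b), pair(pair(0, b), b))))))  →  pair(pair(e, pair(0, pair(e, b))), pair(pair(0, pair(0, 0)), q(q(pair(pair(pair(b, 0), b), pair(pair(0, b), b))))))   [R3 at 1.2.2]
3. pair(pair(e, pair(0, pair(e, b))), pair(pair(0, pair(0, 0)), q(q(pair(pair(pair(b, 0), b), pair(pair(0, b), b))))))  →  pair(pair(e, pair(0, pair(e, b))), pair(pair(0, pair(0, 0)), q(pair(pair(pair(0, b), b), pair(b, 0)))))   [R3 at 2.2.1]
4. pair(pair(e, pair(0, pair(e, b))), pair(pair(0, pair(0, 0)), q(pair(pair(pair(0, b), b), pair(b, 0)))))  →  pair(pair(e, pair(0, pair(e, b))), pair(pair(0, pair(0, 0)), pair(pair(b, 0), pair(0, b))))   [R3 at 2.2]

pair(pair(e, pair(0, pair(e, b))), pair(pair(0, pair(0, 0)), pair(pair(b, 0), pair(0, b))))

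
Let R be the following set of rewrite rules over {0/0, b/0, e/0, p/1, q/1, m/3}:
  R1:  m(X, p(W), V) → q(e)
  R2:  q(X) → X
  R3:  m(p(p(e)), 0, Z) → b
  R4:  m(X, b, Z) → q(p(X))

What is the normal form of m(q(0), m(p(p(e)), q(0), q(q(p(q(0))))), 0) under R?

1. m(q(0), m(p(p(e)), q(0), q(q(p(q(0))))), 0)  →  m(0, m(p(p(e)), q(0), q(q(p(q(0))))), 0)   [R2 at 1]
2. m(0, m(p(p(e)), q(0), q(q(p(q(0))))), 0)  →  m(0, m(p(p(e)), 0, q(q(p(q(0))))), 0)   [R2 at 2.2]
3. m(0, m(p(p(e)), 0, q(q(p(q(0))))), 0)  →  m(0, b, 0)   [R3 at 2]
4. m(0, b, 0)  →  q(p(0))   [R4 at ε]
5. q(p(0))  →  p(0)   [R2 at ε]

p(0)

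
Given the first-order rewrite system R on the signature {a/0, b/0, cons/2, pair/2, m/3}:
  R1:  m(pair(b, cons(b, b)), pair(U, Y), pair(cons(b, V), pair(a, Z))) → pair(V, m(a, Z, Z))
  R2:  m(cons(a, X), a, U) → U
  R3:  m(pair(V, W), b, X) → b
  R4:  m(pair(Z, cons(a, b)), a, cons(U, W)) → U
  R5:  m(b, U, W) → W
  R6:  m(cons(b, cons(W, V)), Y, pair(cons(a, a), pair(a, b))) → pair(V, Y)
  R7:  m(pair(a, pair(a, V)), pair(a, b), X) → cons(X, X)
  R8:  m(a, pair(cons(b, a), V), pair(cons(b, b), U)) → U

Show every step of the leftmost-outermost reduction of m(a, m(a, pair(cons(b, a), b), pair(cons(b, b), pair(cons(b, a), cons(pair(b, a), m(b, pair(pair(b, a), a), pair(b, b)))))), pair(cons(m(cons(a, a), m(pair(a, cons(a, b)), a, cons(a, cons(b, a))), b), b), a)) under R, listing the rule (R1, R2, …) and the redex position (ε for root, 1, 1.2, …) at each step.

a

1. m(a, m(a, pair(cons(b, a), b), pair(cons(b, b), pair(cons(b, a), cons(pair(b, a), m(b, pair(pair(b, a), a), pair(b, b)))))), pair(cons(m(cons(a, a), m(pair(a, cons(a, b)), a, cons(a, cons(b, a))), b), b), a))  →  m(a, pair(cons(b, a), cons(pair(b, a), m(b, pair(pair(b, a), a), pair(b, b)))), pair(cons(m(cons(a, a), m(pair(a, cons(a, b)), a, cons(a, cons(b, a))), b), b), a))   [R8 at 2]
2. m(a, pair(cons(b, a), cons(pair(b, a), m(b, pair(pair(b, a), a), pair(b, b)))), pair(cons(m(cons(a, a), m(pair(a, cons(a, b)), a, cons(a, cons(b, a))), b), b), a))  →  m(a, pair(cons(b, a), cons(pair(b, a), pair(b, b))), pair(cons(m(cons(a, a), m(pair(a, cons(a, b)), a, cons(a, cons(b, a))), b), b), a))   [R5 at 2.2.2]
3. m(a, pair(cons(b, a), cons(pair(b, a), pair(b, b))), pair(cons(m(cons(a, a), m(pair(a, cons(a, b)), a, cons(a, cons(b, a))), b), b), a))  →  m(a, pair(cons(b, a), cons(pair(b, a), pair(b, b))), pair(cons(m(cons(a, a), a, b), b), a))   [R4 at 3.1.1.2]
4. m(a, pair(cons(b, a), cons(pair(b, a), pair(b, b))), pair(cons(m(cons(a, a), a, b), b), a))  →  m(a, pair(cons(b, a), cons(pair(b, a), pair(b, b))), pair(cons(b, b), a))   [R2 at 3.1.1]
5. m(a, pair(cons(b, a), cons(pair(b, a), pair(b, b))), pair(cons(b, b), a))  →  a   [R8 at ε]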